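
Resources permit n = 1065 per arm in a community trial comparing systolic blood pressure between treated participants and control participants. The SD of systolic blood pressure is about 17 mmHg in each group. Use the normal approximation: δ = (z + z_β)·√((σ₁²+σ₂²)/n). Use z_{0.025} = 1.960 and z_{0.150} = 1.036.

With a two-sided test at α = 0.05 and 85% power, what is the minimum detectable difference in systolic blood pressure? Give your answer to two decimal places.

Minimum detectable difference ≈ 2.21 mmHg

δ = (z_{α/2} + z_β) · √((σ₁²+σ₂²)/n)
  = (1.960 + 1.036) · √(578/1065)
  = 2.996 · √0.54272
  = 2.996 · 0.7367
  = 2.2071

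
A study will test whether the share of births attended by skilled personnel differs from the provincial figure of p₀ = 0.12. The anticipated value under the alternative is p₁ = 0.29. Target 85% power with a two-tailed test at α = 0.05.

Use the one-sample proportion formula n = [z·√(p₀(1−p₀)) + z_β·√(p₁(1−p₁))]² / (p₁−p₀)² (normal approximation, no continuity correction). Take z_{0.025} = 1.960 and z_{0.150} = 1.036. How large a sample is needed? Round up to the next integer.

n = 43

n = [z_{α/2}·√(p₀q₀) + z_β·√(p₁q₁)]² / (p₁ − p₀)²
  = [1.960·√(0.12·0.88) + 1.036·√(0.29·0.71)]² / (0.17)²
  = [1.960·0.3250 + 1.036·0.4538]² / 0.0289
  = [1.1070]² / 0.0289
  = 42.40
Round up → n = 43.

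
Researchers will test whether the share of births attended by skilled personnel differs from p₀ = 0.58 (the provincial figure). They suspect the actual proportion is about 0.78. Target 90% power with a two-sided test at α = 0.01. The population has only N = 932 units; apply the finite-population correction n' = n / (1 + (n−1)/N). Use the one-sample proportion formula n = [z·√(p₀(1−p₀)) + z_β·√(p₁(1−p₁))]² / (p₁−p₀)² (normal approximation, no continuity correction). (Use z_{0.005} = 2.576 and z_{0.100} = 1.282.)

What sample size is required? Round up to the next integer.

n = [z_{α/2}·√(p₀q₀) + z_β·√(p₁q₁)]² / (p₁ − p₀)²
  = [2.576·√(0.58·0.42) + 1.282·√(0.78·0.22)]² / (0.20)²
  = [2.576·0.4936 + 1.282·0.4142]² / 0.0400
  = [1.8025]² / 0.0400
  = 81.22
Finite-population correction (N = 932): 81.22 / (1 + (81.22 − 1)/932) = 74.79.
Round up → n = 75.

n = 75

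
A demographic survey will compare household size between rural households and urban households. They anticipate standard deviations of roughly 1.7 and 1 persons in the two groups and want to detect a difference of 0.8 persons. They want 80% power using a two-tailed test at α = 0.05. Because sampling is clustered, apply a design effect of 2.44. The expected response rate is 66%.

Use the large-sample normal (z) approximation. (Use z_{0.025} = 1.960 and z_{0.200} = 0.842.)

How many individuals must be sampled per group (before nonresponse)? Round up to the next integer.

n = 177 per group

n = (z_{α/2} + z_β)² · (σ₁² + σ₂²) / δ²
  = (1.960 + 0.842)² · (1.7² + 1² = 3.89) / 0.8²
  = 7.8512 · 3.89 / 0.64
  = 47.72
Design effect: 2.44 × 47.72 = 116.44.
Adjust for 66% response: 116.44 / 0.66 = 176.42.
Round up → n = 177 per group.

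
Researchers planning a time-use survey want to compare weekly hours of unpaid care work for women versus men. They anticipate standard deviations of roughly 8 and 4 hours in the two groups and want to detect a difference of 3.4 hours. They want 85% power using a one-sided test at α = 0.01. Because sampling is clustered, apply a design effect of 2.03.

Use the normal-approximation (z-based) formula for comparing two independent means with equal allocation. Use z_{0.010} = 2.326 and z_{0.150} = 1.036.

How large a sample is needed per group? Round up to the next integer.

n = 159 per group

n = (z_α + z_β)² · (σ₁² + σ₂²) / δ²
  = (2.326 + 1.036)² · (8² + 4² = 80) / 3.4²
  = 11.3030 · 80 / 11.56
  = 78.22
Design effect: 2.03 × 78.22 = 158.79.
Round up → n = 159 per group.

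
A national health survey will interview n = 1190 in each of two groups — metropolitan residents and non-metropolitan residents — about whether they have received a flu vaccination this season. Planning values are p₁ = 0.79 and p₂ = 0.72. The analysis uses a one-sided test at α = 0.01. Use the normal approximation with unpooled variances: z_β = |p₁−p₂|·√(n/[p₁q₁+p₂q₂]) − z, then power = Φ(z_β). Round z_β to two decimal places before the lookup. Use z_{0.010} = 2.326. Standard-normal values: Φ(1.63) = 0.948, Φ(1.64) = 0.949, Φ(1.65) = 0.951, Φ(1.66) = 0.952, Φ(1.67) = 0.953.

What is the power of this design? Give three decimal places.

Power ≈ 0.952

z_β = |p₁−p₂|·√(n/[p₁q₁+p₂q₂]) − z_α
    = 0.07 · √(1190/0.3675) − 2.326
    = 0.07 · 56.9043 − 2.326
    = 3.9833 − 2.326 = 1.6573 → 1.66
Power = Φ(1.66) = 0.952.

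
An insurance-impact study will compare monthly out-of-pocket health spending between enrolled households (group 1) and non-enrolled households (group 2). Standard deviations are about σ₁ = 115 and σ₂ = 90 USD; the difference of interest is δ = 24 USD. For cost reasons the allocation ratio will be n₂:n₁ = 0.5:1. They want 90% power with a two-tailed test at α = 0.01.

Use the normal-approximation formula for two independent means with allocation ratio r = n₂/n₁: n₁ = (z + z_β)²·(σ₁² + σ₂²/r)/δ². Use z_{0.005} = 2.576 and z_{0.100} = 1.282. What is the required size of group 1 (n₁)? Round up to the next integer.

n₁ = 761

n₁ = (z_{α/2} + z_β)² · (σ₁² + σ₂²/r) / δ²
   = (2.576 + 1.282)² · (115² + 90²/0.5) / 24²
   = 14.8842 · (13225 + 16200) / 576
   = 14.8842 · 29425 / 576
   = 760.36
Round up → n₁ = 761; n₂ = r·n₁ = 0.5 × 761 = 381.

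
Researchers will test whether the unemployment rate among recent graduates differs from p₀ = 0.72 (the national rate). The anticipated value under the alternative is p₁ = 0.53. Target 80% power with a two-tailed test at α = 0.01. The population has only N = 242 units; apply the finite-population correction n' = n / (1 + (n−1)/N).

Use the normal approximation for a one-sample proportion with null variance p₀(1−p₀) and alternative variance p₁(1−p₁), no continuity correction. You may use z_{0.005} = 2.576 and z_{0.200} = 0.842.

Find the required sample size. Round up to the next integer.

n = 54

n = [z_{α/2}·√(p₀q₀) + z_β·√(p₁q₁)]² / (p₁ − p₀)²
  = [2.576·√(0.72·0.28) + 0.842·√(0.53·0.47)]² / (-0.19)²
  = [2.576·0.4490 + 0.842·0.4991]² / 0.0361
  = [1.5769]² / 0.0361
  = 68.88
Finite-population correction (N = 242): 68.88 / (1 + (68.88 − 1)/242) = 53.79.
Round up → n = 54.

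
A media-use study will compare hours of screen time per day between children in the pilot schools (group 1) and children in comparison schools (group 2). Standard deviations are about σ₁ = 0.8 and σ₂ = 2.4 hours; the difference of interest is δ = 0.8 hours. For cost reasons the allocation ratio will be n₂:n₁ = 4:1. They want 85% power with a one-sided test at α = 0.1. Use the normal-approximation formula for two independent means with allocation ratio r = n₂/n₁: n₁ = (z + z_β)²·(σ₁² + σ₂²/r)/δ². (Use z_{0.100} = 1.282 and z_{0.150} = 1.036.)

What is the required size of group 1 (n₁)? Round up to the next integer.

n₁ = (z_α + z_β)² · (σ₁² + σ₂²/r) / δ²
   = (1.282 + 1.036)² · (0.8² + 2.4²/4) / 0.8²
   = 5.3731 · (0.64 + 1.44) / 0.64
   = 5.3731 · 2.08 / 0.64
   = 17.46
Round up → n₁ = 18; n₂ = r·n₁ = 4 × 18 = 72.

n₁ = 18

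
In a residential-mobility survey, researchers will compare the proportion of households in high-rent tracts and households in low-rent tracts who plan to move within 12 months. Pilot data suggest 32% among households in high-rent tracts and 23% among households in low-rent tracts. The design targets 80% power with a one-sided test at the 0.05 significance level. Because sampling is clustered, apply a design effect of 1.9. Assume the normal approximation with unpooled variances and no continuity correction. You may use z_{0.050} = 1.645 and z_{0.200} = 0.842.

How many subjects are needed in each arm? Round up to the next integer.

n = (z_α + z_β)² · [p₁(1−p₁) + p₂(1−p₂)] / (p₁ − p₂)²
  = (1.645 + 0.842)² · (0.32·0.68 + 0.23·0.77) / (0.09)²
  = (2.487)² · (0.2176 + 0.1771) / 0.0081
  = 6.1852 · 0.3947 / 0.0081
  = 301.39
Design effect: 1.9 × 301.39 = 572.65.
Round up → n = 573 per group.

n = 573 per group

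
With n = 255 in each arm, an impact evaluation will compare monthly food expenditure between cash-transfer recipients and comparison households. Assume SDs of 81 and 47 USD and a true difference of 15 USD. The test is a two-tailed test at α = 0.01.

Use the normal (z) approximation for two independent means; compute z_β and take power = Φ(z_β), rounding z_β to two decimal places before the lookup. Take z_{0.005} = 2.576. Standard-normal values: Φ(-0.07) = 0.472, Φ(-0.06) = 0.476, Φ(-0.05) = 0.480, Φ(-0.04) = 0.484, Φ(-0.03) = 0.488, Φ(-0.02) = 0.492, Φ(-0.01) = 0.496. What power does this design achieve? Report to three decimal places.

Power ≈ 0.492

z_β = δ·√(n/(σ₁²+σ₂²)) − z_{α/2}
    = 15 · √(255/8770) − 2.576
    = 15 · 0.17052 − 2.576
    = 2.5578 − 2.576 = -0.0182 → -0.02
Power = Φ(-0.02) = 0.492.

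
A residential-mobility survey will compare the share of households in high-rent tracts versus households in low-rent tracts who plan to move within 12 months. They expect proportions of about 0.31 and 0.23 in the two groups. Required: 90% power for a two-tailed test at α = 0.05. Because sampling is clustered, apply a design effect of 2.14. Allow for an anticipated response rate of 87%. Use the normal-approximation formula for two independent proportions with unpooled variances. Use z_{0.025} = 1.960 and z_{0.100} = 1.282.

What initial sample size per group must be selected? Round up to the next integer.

n = (z_{α/2} + z_β)² · [p₁(1−p₁) + p₂(1−p₂)] / (p₁ − p₂)²
  = (1.960 + 1.282)² · (0.31·0.69 + 0.23·0.77) / (0.08)²
  = (3.242)² · (0.2139 + 0.1771) / 0.0064
  = 10.5106 · 0.3910 / 0.0064
  = 642.13
Design effect: 2.14 × 642.13 = 1374.16.
Adjust for 87% response: 1374.16 / 0.87 = 1579.49.
Round up → n = 1580 per group.

n = 1580 per group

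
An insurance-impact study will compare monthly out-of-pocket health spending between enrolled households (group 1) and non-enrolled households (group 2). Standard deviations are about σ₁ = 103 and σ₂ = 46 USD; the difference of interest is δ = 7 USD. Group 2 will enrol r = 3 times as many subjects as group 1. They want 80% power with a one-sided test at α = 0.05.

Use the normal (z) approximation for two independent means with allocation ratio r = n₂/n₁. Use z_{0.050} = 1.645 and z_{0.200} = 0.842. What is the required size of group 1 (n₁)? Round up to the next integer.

n₁ = (z_α + z_β)² · (σ₁² + σ₂²/r) / δ²
   = (1.645 + 0.842)² · (103² + 46²/3) / 7²
   = 6.1852 · (10609 + 705.3333) / 49
   = 6.1852 · 11314.3 / 49
   = 1428.18
Round up → n₁ = 1429; n₂ = r·n₁ = 3 × 1429 = 4287.

n₁ = 1429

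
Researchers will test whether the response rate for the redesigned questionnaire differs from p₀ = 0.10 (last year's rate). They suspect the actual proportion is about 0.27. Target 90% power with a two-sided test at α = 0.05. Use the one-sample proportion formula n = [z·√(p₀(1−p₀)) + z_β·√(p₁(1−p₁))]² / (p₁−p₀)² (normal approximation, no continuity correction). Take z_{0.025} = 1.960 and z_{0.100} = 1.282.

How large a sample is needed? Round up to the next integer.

n = [z_{α/2}·√(p₀q₀) + z_β·√(p₁q₁)]² / (p₁ − p₀)²
  = [1.960·√(0.10·0.90) + 1.282·√(0.27·0.73)]² / (0.17)²
  = [1.960·0.3000 + 1.282·0.4440]² / 0.0289
  = [1.1572]² / 0.0289
  = 46.33
Round up → n = 47.

n = 47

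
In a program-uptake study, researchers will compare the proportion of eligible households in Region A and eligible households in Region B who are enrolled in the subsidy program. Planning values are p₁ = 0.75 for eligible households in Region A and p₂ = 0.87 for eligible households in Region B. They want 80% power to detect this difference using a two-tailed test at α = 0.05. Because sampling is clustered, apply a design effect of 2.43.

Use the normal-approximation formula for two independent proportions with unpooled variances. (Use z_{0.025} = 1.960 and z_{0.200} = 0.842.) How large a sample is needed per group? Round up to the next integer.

n = (z_{α/2} + z_β)² · [p₁(1−p₁) + p₂(1−p₂)] / (p₁ − p₂)²
  = (1.960 + 0.842)² · (0.75·0.25 + 0.87·0.13) / (-0.12)²
  = (2.802)² · (0.1875 + 0.1131) / 0.0144
  = 7.8512 · 0.3006 / 0.0144
  = 163.89
Design effect: 2.43 × 163.89 = 398.26.
Round up → n = 399 per group.

n = 399 per group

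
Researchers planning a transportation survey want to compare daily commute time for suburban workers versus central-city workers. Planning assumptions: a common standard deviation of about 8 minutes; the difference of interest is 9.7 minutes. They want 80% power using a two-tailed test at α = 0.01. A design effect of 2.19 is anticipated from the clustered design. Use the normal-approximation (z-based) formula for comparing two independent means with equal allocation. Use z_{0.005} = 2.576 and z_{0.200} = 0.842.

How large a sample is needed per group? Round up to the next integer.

n = 35 per group

n = (z_{α/2} + z_β)² · (σ₁² + σ₂²) / δ²
  = (2.576 + 0.842)² · (2·8² = 128) / 9.7²
  = 11.6827 · 128 / 94.09
  = 15.89
Design effect: 2.19 × 15.89 = 34.81.
Round up → n = 35 per group.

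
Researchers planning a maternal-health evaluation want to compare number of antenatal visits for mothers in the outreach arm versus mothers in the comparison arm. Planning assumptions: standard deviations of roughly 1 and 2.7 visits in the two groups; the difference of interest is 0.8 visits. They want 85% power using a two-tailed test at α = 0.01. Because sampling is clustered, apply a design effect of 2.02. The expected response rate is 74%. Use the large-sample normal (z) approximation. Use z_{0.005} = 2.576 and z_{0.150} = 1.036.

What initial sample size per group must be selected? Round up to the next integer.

n = (z_{α/2} + z_β)² · (σ₁² + σ₂²) / δ²
  = (2.576 + 1.036)² · (1² + 2.7² = 8.29) / 0.8²
  = 13.0465 · 8.29 / 0.64
  = 168.99
Design effect: 2.02 × 168.99 = 341.37.
Adjust for 74% response: 341.37 / 0.74 = 461.31.
Round up → n = 462 per group.

n = 462 per group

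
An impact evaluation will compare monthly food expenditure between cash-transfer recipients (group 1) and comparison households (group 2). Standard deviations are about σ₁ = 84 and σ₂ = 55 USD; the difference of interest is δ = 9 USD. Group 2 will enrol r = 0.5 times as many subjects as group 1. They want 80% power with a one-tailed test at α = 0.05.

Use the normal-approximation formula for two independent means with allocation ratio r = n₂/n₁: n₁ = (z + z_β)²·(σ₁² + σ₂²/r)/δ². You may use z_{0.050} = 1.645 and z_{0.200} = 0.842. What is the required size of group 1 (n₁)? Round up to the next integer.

n₁ = 1001

n₁ = (z_α + z_β)² · (σ₁² + σ₂²/r) / δ²
   = (1.645 + 0.842)² · (84² + 55²/0.5) / 9²
   = 6.1852 · (7056 + 6050) / 81
   = 6.1852 · 13106 / 81
   = 1000.78
Round up → n₁ = 1001; n₂ = r·n₁ = 0.5 × 1001 = 501.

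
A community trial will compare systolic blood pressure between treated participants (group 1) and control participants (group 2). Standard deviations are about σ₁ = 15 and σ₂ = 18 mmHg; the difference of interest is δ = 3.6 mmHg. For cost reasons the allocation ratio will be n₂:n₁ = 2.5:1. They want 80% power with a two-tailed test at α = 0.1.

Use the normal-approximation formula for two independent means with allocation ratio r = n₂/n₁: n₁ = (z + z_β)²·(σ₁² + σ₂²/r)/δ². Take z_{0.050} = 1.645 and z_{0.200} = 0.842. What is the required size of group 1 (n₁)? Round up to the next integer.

n₁ = (z_{α/2} + z_β)² · (σ₁² + σ₂²/r) / δ²
   = (1.645 + 0.842)² · (15² + 18²/2.5) / 3.6²
   = 6.1852 · (225 + 129.6) / 12.96
   = 6.1852 · 354.6 / 12.96
   = 169.23
Round up → n₁ = 170; n₂ = r·n₁ = 2.5 × 170 = 425.

n₁ = 170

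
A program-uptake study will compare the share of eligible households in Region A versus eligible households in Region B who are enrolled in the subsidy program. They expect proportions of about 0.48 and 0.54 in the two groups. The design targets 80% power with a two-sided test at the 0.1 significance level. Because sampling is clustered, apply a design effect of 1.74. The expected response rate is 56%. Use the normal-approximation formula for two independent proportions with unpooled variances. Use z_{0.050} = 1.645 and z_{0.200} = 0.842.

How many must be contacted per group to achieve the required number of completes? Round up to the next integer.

n = 2659 per group

n = (z_{α/2} + z_β)² · [p₁(1−p₁) + p₂(1−p₂)] / (p₁ − p₂)²
  = (1.645 + 0.842)² · (0.48·0.52 + 0.54·0.46) / (-0.06)²
  = (2.487)² · (0.2496 + 0.2484) / 0.0036
  = 6.1852 · 0.4980 / 0.0036
  = 855.62
Design effect: 1.74 × 855.62 = 1488.77.
Adjust for 56% response: 1488.77 / 0.56 = 2658.52.
Round up → n = 2659 per group.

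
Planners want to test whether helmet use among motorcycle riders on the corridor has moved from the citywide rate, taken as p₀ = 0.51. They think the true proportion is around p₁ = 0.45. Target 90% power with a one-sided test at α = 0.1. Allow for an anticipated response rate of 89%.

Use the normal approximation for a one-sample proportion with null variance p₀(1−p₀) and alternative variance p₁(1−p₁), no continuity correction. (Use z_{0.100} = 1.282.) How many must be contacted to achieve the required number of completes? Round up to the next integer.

n = 511

n = [z_α·√(p₀q₀) + z_β·√(p₁q₁)]² / (p₁ − p₀)²
  = [1.282·√(0.51·0.49) + 1.282·√(0.45·0.55)]² / (-0.06)²
  = [1.282·0.4999 + 1.282·0.4975]² / 0.0036
  = [1.2787]² / 0.0036
  = 454.16
Adjust for 89% response: 454.16 / 0.89 = 510.29.
Round up → n = 511.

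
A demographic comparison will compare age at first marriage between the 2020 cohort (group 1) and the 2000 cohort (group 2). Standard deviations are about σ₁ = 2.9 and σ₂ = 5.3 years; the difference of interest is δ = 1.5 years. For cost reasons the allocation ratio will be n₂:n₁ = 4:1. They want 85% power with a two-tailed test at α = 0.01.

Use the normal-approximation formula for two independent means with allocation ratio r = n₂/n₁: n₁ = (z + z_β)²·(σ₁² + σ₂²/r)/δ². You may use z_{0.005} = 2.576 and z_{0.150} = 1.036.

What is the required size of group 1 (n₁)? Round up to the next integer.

n₁ = (z_{α/2} + z_β)² · (σ₁² + σ₂²/r) / δ²
   = (2.576 + 1.036)² · (2.9² + 5.3²/4) / 1.5²
   = 13.0465 · (8.41 + 7.0225) / 2.25
   = 13.0465 · 15.4325 / 2.25
   = 89.48
Round up → n₁ = 90; n₂ = r·n₁ = 4 × 90 = 360.

n₁ = 90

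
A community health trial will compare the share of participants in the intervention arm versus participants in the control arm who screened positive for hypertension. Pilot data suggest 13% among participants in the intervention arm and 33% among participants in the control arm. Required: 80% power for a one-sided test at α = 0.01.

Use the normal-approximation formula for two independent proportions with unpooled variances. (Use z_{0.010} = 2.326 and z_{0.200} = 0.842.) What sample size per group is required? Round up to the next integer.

n = 84 per group

n = (z_α + z_β)² · [p₁(1−p₁) + p₂(1−p₂)] / (p₁ − p₂)²
  = (2.326 + 0.842)² · (0.13·0.87 + 0.33·0.67) / (-0.20)²
  = (3.168)² · (0.1131 + 0.2211) / 0.0400
  = 10.0362 · 0.3342 / 0.0400
  = 83.85
Round up → n = 84 per group.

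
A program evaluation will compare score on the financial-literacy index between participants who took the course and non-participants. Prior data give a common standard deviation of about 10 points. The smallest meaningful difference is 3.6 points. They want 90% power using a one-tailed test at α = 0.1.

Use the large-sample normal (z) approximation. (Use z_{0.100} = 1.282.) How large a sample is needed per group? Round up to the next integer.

n = (z_α + z_β)² · (σ₁² + σ₂²) / δ²
  = (1.282 + 1.282)² · (2·10² = 200) / 3.6²
  = 6.5741 · 200 / 12.96
  = 101.45
Round up → n = 102 per group.

n = 102 per group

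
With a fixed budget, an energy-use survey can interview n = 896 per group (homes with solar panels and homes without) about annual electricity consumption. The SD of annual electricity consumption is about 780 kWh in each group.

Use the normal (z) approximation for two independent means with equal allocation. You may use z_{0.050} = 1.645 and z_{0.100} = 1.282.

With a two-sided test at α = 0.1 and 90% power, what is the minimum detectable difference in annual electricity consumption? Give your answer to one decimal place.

δ = (z_{α/2} + z_β) · √((σ₁²+σ₂²)/n)
  = (1.645 + 1.282) · √(1216800/896)
  = 2.927 · √1358.0
  = 2.927 · 36.8515
  = 107.8644

Minimum detectable difference ≈ 107.9 kWh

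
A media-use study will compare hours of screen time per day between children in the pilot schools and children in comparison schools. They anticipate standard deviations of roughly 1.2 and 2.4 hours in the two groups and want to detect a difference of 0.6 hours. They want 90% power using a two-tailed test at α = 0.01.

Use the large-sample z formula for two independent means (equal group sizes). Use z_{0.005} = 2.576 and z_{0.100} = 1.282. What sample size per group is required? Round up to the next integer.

n = 298 per group

n = (z_{α/2} + z_β)² · (σ₁² + σ₂²) / δ²
  = (2.576 + 1.282)² · (1.2² + 2.4² = 7.2) / 0.6²
  = 14.8842 · 7.2 / 0.36
  = 297.68
Round up → n = 298 per group.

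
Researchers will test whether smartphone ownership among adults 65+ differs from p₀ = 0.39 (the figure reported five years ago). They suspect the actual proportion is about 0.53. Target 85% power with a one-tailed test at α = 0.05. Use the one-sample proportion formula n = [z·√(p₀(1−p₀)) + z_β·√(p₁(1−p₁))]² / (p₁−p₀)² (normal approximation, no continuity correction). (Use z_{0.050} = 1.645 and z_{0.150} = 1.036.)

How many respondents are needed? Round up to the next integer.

n = 89

n = [z_α·√(p₀q₀) + z_β·√(p₁q₁)]² / (p₁ − p₀)²
  = [1.645·√(0.39·0.61) + 1.036·√(0.53·0.47)]² / (0.14)²
  = [1.645·0.4877 + 1.036·0.4991]² / 0.0196
  = [1.3194]² / 0.0196
  = 88.82
Round up → n = 89.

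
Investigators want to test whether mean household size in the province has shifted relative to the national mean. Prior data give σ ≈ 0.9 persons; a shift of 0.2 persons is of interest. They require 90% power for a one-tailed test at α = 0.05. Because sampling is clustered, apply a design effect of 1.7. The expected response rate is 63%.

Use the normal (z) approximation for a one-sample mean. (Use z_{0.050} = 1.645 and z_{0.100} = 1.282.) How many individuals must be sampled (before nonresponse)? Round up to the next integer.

n = 469

n = (z_α + z_β)² · σ² / δ²
  = (1.645 + 1.282)² · 0.9² / 0.2²
  = 8.5673 · 0.81 / 0.04
  = 173.49
Design effect: 1.7 × 173.49 = 294.93.
Adjust for 63% response: 294.93 / 0.63 = 468.14.
Round up → n = 469.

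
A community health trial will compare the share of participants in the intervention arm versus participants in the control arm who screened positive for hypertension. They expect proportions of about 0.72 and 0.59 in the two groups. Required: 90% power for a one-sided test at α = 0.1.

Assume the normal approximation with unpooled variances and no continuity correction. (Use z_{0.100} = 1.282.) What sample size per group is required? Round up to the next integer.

n = (z_α + z_β)² · [p₁(1−p₁) + p₂(1−p₂)] / (p₁ − p₂)²
  = (1.282 + 1.282)² · (0.72·0.28 + 0.59·0.41) / (0.13)²
  = (2.564)² · (0.2016 + 0.2419) / 0.0169
  = 6.5741 · 0.4435 / 0.0169
  = 172.52
Round up → n = 173 per group.

n = 173 per group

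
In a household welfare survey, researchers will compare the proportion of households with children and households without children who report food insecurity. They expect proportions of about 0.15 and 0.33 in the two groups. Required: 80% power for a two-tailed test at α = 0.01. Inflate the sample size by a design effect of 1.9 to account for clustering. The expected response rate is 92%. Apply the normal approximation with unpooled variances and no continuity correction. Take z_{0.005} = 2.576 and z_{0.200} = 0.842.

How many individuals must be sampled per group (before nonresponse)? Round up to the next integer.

n = 260 per group

n = (z_{α/2} + z_β)² · [p₁(1−p₁) + p₂(1−p₂)] / (p₁ − p₂)²
  = (2.576 + 0.842)² · (0.15·0.85 + 0.33·0.67) / (-0.18)²
  = (3.418)² · (0.1275 + 0.2211) / 0.0324
  = 11.6827 · 0.3486 / 0.0324
  = 125.70
Design effect: 1.9 × 125.70 = 238.83.
Adjust for 92% response: 238.83 / 0.92 = 259.59.
Round up → n = 260 per group.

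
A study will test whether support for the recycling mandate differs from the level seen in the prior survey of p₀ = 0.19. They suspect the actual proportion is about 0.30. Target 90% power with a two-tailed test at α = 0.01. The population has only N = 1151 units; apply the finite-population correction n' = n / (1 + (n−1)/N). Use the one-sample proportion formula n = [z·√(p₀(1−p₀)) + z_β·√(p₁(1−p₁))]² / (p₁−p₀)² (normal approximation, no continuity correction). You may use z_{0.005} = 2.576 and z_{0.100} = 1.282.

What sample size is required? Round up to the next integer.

n = [z_{α/2}·√(p₀q₀) + z_β·√(p₁q₁)]² / (p₁ − p₀)²
  = [2.576·√(0.19·0.81) + 1.282·√(0.30·0.70)]² / (0.11)²
  = [2.576·0.3923 + 1.282·0.4583]² / 0.0121
  = [1.5981]² / 0.0121
  = 211.06
Finite-population correction (N = 1151): 211.06 / (1 + (211.06 − 1)/1151) = 178.48.
Round up → n = 179.

n = 179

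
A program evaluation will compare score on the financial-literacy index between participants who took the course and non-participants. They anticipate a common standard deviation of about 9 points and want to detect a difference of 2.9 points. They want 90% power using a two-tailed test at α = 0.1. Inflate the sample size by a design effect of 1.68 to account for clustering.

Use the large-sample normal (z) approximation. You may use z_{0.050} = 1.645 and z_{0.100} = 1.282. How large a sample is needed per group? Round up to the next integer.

n = 278 per group

n = (z_{α/2} + z_β)² · (σ₁² + σ₂²) / δ²
  = (1.645 + 1.282)² · (2·9² = 162) / 2.9²
  = 8.5673 · 162 / 8.41
  = 165.03
Design effect: 1.68 × 165.03 = 277.25.
Round up → n = 278 per group.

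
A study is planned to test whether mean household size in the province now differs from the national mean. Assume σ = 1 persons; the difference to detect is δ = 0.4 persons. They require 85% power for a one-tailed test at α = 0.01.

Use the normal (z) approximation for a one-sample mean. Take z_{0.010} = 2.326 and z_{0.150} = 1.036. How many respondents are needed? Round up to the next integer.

n = 71

n = (z_α + z_β)² · σ² / δ²
  = (2.326 + 1.036)² · 1² / 0.4²
  = 11.3030 · 1 / 0.16
  = 70.64
Round up → n = 71.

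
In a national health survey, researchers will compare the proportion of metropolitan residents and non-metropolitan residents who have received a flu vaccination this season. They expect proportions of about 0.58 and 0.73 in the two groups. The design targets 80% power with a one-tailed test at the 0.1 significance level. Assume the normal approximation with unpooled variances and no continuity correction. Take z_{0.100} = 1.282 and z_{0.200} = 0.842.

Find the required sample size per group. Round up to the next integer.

n = 89 per group

n = (z_α + z_β)² · [p₁(1−p₁) + p₂(1−p₂)] / (p₁ − p₂)²
  = (1.282 + 0.842)² · (0.58·0.42 + 0.73·0.27) / (-0.15)²
  = (2.124)² · (0.2436 + 0.1971) / 0.0225
  = 4.5114 · 0.4407 / 0.0225
  = 88.36
Round up → n = 89 per group.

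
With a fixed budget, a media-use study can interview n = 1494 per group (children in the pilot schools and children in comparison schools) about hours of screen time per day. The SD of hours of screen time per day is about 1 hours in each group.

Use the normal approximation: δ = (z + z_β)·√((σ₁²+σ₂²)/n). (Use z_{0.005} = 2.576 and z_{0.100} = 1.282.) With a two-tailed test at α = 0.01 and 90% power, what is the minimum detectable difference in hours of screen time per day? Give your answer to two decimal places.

Minimum detectable difference ≈ 0.14 hours

δ = (z_{α/2} + z_β) · √((σ₁²+σ₂²)/n)
  = (2.576 + 1.282) · √(2/1494)
  = 3.858 · √0.00134
  = 3.858 · 0.0366
  = 0.1412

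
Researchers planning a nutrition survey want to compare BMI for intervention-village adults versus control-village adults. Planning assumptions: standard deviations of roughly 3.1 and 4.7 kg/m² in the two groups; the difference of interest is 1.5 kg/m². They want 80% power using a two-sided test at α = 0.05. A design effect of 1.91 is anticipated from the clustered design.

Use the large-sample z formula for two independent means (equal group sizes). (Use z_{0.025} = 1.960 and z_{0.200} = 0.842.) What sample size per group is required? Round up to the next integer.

n = (z_{α/2} + z_β)² · (σ₁² + σ₂²) / δ²
  = (1.960 + 0.842)² · (3.1² + 4.7² = 31.7) / 1.5²
  = 7.8512 · 31.7 / 2.25
  = 110.61
Design effect: 1.91 × 110.61 = 211.27.
Round up → n = 212 per group.

n = 212 per group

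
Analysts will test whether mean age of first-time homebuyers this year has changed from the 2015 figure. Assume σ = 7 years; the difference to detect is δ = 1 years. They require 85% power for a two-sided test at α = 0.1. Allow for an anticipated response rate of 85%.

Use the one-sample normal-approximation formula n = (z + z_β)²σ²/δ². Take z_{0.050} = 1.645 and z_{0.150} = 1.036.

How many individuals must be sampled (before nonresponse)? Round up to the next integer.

n = (z_{α/2} + z_β)² · σ² / δ²
  = (1.645 + 1.036)² · 7² / 1²
  = 7.1878 · 49 / 1
  = 352.20
Adjust for 85% response: 352.20 / 0.85 = 414.35.
Round up → n = 415.

n = 415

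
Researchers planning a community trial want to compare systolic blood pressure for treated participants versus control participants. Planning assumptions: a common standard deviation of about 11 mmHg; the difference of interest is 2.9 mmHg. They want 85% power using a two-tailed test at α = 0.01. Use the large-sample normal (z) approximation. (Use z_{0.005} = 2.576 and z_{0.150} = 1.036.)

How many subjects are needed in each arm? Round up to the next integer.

n = 376 per group

n = (z_{α/2} + z_β)² · (σ₁² + σ₂²) / δ²
  = (2.576 + 1.036)² · (2·11² = 242) / 2.9²
  = 13.0465 · 242 / 8.41
  = 375.42
Round up → n = 376 per group.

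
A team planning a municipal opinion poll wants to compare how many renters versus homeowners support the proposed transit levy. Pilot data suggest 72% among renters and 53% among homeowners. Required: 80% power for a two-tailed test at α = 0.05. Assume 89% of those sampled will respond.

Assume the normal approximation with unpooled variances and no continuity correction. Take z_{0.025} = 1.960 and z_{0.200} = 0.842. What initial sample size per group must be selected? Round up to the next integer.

n = 111 per group

n = (z_{α/2} + z_β)² · [p₁(1−p₁) + p₂(1−p₂)] / (p₁ − p₂)²
  = (1.960 + 0.842)² · (0.72·0.28 + 0.53·0.47) / (0.19)²
  = (2.802)² · (0.2016 + 0.2491) / 0.0361
  = 7.8512 · 0.4507 / 0.0361
  = 98.02
Adjust for 89% response: 98.02 / 0.89 = 110.14.
Round up → n = 111 per group.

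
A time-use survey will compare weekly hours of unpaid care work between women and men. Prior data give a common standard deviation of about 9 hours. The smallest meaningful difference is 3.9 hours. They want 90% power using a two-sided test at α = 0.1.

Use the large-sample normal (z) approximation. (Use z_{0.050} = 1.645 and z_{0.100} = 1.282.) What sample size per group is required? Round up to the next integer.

n = 92 per group

n = (z_{α/2} + z_β)² · (σ₁² + σ₂²) / δ²
  = (1.645 + 1.282)² · (2·9² = 162) / 3.9²
  = 8.5673 · 162 / 15.21
  = 91.25
Round up → n = 92 per group.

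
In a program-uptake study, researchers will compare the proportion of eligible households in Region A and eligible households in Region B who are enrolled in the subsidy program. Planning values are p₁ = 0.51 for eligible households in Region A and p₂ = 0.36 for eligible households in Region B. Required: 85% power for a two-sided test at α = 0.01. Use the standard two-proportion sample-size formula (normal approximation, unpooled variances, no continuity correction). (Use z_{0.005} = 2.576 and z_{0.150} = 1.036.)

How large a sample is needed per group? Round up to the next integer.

n = (z_{α/2} + z_β)² · [p₁(1−p₁) + p₂(1−p₂)] / (p₁ − p₂)²
  = (2.576 + 1.036)² · (0.51·0.49 + 0.36·0.64) / (0.15)²
  = (3.612)² · (0.2499 + 0.2304) / 0.0225
  = 13.0465 · 0.4803 / 0.0225
  = 278.50
Round up → n = 279 per group.

n = 279 per group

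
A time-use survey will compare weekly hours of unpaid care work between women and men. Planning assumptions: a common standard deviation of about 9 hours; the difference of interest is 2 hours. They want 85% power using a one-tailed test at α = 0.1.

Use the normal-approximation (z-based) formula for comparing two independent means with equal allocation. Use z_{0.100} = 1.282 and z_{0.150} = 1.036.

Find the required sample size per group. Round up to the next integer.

n = (z_α + z_β)² · (σ₁² + σ₂²) / δ²
  = (1.282 + 1.036)² · (2·9² = 162) / 2²
  = 5.3731 · 162 / 4
  = 217.61
Round up → n = 218 per group.

n = 218 per group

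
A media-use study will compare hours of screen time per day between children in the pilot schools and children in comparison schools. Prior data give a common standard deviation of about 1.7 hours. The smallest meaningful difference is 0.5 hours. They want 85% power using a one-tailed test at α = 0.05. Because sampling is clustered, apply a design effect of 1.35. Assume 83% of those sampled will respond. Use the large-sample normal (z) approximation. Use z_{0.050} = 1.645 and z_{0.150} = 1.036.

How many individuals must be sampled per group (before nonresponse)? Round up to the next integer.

n = 271 per group

n = (z_α + z_β)² · (σ₁² + σ₂²) / δ²
  = (1.645 + 1.036)² · (2·1.7² = 5.78) / 0.5²
  = 7.1878 · 5.78 / 0.25
  = 166.18
Design effect: 1.35 × 166.18 = 224.34.
Adjust for 83% response: 224.34 / 0.83 = 270.29.
Round up → n = 271 per group.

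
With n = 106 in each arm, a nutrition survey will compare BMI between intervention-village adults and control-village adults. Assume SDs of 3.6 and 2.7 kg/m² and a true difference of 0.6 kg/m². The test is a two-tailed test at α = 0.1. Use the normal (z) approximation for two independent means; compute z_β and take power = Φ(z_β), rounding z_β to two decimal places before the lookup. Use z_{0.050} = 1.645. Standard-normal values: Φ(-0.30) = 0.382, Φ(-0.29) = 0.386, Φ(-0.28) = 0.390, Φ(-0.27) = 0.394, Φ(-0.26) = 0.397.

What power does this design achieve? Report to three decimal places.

z_β = δ·√(n/(σ₁²+σ₂²)) − z_{α/2}
    = 0.6 · √(106/20.25) − 1.645
    = 0.6 · 2.28792 − 1.645
    = 1.3728 − 1.645 = -0.2722 → -0.27
Power = Φ(-0.27) = 0.394.

Power ≈ 0.394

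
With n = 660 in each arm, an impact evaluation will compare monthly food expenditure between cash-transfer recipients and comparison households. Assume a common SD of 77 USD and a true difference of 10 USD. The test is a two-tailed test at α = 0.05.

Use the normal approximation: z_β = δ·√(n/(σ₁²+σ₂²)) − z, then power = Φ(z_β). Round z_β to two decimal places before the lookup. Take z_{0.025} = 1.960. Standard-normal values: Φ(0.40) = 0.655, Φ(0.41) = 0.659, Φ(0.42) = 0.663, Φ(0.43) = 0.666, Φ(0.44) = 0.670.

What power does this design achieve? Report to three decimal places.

Power ≈ 0.655

z_β = δ·√(n/(σ₁²+σ₂²)) − z_{α/2}
    = 10 · √(660/11858) − 1.960
    = 10 · 0.23592 − 1.960
    = 2.3592 − 1.960 = 0.3992 → 0.40
Power = Φ(0.40) = 0.655.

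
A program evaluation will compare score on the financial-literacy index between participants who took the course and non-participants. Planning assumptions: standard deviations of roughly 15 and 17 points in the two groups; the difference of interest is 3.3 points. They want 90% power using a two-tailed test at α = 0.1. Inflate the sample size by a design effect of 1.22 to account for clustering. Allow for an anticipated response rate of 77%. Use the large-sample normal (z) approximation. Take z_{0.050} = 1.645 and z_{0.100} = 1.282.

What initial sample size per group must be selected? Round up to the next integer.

n = (z_{α/2} + z_β)² · (σ₁² + σ₂²) / δ²
  = (1.645 + 1.282)² · (15² + 17² = 514) / 3.3²
  = 8.5673 · 514 / 10.89
  = 404.37
Design effect: 1.22 × 404.37 = 493.33.
Adjust for 77% response: 493.33 / 0.77 = 640.69.
Round up → n = 641 per group.

n = 641 per group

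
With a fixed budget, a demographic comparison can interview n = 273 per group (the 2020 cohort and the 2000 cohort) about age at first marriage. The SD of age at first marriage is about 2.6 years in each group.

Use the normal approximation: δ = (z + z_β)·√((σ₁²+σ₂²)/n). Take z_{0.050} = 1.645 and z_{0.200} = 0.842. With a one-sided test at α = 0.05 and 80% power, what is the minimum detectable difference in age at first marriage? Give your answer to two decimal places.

δ = (z_α + z_β) · √((σ₁²+σ₂²)/n)
  = (1.645 + 0.842) · √(13.52/273)
  = 2.487 · √0.04952
  = 2.487 · 0.2225
  = 0.5535

Minimum detectable difference ≈ 0.55 years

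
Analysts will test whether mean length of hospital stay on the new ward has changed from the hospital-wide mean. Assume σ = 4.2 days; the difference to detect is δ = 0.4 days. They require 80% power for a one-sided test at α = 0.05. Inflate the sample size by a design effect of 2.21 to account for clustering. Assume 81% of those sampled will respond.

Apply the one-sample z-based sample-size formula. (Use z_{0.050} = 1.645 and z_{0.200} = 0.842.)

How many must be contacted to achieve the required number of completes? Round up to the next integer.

n = 1861

n = (z_α + z_β)² · σ² / δ²
  = (1.645 + 0.842)² · 4.2² / 0.4²
  = 6.1852 · 17.64 / 0.16
  = 681.91
Design effect: 2.21 × 681.91 = 1507.03.
Adjust for 81% response: 1507.03 / 0.81 = 1860.53.
Round up → n = 1861.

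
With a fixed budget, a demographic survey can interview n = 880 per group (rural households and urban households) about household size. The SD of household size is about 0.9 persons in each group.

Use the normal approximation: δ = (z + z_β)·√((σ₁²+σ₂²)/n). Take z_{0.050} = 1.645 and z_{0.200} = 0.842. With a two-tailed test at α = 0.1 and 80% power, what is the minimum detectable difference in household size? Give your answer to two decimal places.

Minimum detectable difference ≈ 0.11 persons

δ = (z_{α/2} + z_β) · √((σ₁²+σ₂²)/n)
  = (1.645 + 0.842) · √(1.62/880)
  = 2.487 · √0.00184
  = 2.487 · 0.0429
  = 0.1067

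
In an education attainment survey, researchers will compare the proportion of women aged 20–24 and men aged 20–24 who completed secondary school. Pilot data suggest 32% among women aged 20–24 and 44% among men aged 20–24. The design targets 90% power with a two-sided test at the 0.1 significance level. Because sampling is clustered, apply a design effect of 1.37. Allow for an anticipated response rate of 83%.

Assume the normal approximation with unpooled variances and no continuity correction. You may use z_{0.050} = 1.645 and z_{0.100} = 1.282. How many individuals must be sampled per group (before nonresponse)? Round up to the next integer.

n = (z_{α/2} + z_β)² · [p₁(1−p₁) + p₂(1−p₂)] / (p₁ − p₂)²
  = (1.645 + 1.282)² · (0.32·0.68 + 0.44·0.56) / (-0.12)²
  = (2.927)² · (0.2176 + 0.2464) / 0.0144
  = 8.5673 · 0.4640 / 0.0144
  = 276.06
Design effect: 1.37 × 276.06 = 378.20.
Adjust for 83% response: 378.20 / 0.83 = 455.66.
Round up → n = 456 per group.

n = 456 per group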